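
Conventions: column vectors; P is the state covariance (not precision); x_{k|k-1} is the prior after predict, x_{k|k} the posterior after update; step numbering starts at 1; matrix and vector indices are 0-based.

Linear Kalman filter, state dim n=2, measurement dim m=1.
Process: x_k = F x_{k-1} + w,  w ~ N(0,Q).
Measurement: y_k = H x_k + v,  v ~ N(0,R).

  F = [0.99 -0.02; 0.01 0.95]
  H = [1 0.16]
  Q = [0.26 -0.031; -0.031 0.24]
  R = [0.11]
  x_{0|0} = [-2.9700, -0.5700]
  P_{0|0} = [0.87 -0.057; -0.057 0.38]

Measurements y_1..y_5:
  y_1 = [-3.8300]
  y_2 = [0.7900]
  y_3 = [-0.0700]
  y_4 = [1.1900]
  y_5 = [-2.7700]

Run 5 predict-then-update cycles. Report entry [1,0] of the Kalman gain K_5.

step 1: x^-=[-2.9289, -0.5712]  P^-=[1.1151 -0.0832; -0.0832 0.5820]  S=[1.2134]  K=[0.9080; 0.0082]  nu=[-0.8097]  x^+=[-3.6641, -0.5778]  P^+=[0.1146 -0.0922; -0.0922 0.5819]
step 2: x^-=[-3.6159, -0.5856]  P^-=[0.3762 -0.1276; -0.1276 0.7634]  S=[0.4649]  K=[0.7653; -0.0118]  nu=[4.4996]  x^+=[-0.1724, -0.6385]  P^+=[0.1039 -0.1234; -0.1234 0.7633]
step 3: x^-=[-0.1579, -0.6083]  P^-=[0.3671 -0.1605; -0.1605 0.9266]  S=[0.4494]  K=[0.7596; -0.0273]  nu=[0.1852]  x^+=[-0.0172, -0.6134]  P^+=[0.1077 -0.1512; -0.1512 0.9262]
step 4: x^-=[-0.0048, -0.5829]  P^-=[0.3720 -0.1897; -0.1897 1.0731]  S=[0.4487]  K=[0.7613; -0.0402]  nu=[1.2880]  x^+=[0.9758, -0.6346]  P^+=[0.1119 -0.1760; -0.1760 1.0723]
step 5: x^-=[0.9787, -0.5931]  P^-=[0.3771 -0.2158; -0.2158 1.2045]  S=[0.4489]  K=[0.7631; -0.0513]  nu=[-3.6538]  x^+=[-1.8097, -0.4056]  P^+=[0.1157 -0.1982; -0.1982 1.2033]

K[1,0] = -0.0513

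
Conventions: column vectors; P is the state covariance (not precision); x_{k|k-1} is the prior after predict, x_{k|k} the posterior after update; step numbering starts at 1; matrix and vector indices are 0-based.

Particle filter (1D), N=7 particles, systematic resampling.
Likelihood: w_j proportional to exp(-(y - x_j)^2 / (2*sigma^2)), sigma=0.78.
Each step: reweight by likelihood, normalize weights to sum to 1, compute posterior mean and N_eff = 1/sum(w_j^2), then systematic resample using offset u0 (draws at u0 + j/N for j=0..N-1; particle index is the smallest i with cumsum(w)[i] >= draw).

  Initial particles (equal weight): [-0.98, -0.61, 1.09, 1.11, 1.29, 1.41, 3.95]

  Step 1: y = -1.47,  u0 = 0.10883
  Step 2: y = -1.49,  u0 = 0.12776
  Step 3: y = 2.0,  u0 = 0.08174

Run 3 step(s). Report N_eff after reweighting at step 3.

N_eff = 4.4421

step 1: w=[0.5961, 0.3954, 0.0033, 0.0031, 0.0014, 0.0008, 0.0000]  mean=-0.8154  Neff=1.9545  idx=[0, 0, 0, 0, 1, 1, 1]
step 2: w=[0.1676, 0.1676, 0.1676, 0.1676, 0.1098, 0.1098, 0.1098]  mean=-0.8581  Neff=6.7304  idx=[0, 1, 2, 3, 4, 5, 6]
step 3: w=[0.0490, 0.0490, 0.0490, 0.0490, 0.2680, 0.2680, 0.2680]  mean=-0.6825  Neff=4.4421  idx=[1, 4, 4, 5, 5, 6, 6]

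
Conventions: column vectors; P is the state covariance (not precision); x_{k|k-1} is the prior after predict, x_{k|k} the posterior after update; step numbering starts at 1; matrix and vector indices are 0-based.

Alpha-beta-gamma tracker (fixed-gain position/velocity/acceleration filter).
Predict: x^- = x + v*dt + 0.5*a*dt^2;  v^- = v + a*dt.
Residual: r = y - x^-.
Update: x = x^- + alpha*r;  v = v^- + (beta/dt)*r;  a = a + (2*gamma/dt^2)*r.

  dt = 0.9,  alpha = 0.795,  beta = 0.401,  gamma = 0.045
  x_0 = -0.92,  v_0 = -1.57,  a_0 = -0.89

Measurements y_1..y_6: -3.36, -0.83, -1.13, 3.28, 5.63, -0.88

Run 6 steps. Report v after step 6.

step 1: x_pred=-2.6935  r=-0.6665  x^+=-3.2234  v^+=-2.6680  a^+=-0.9641
step 2: x_pred=-6.0150  r=5.1850  x^+=-1.8929  v^+=-1.2254  a^+=-0.3880
step 3: x_pred=-3.1529  r=2.0229  x^+=-1.5447  v^+=-0.6733  a^+=-0.1632
step 4: x_pred=-2.2167  r=5.4967  x^+=2.1532  v^+=1.6290  a^+=0.4476
step 5: x_pred=3.8005  r=1.8295  x^+=5.2550  v^+=2.8469  a^+=0.6508
step 6: x_pred=8.0808  r=-8.9608  x^+=0.9570  v^+=-0.5598  a^+=-0.3448

v_post = -0.5598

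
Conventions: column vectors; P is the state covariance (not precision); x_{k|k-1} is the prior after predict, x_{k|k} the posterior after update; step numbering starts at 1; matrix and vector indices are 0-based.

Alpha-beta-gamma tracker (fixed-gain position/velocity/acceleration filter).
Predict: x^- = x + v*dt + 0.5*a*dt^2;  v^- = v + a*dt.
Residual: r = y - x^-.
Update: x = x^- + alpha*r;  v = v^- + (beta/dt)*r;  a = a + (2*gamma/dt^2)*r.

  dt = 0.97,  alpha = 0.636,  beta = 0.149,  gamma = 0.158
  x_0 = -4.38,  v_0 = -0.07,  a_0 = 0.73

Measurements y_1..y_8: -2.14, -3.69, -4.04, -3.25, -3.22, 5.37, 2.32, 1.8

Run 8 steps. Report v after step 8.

step 1: x_pred=-4.1045  r=1.9645  x^+=-2.8551  v^+=0.9399  a^+=1.3898
step 2: x_pred=-1.2896  r=-2.4004  x^+=-2.8163  v^+=1.9192  a^+=0.5836
step 3: x_pred=-0.6801  r=-3.3599  x^+=-2.8170  v^+=1.9692  a^+=-0.5448
step 4: x_pred=-1.1632  r=-2.0868  x^+=-2.4904  v^+=1.1201  a^+=-1.2457
step 5: x_pred=-1.9899  r=-1.2301  x^+=-2.7722  v^+=-0.2771  a^+=-1.6588
step 6: x_pred=-3.8215  r=9.1915  x^+=2.0243  v^+=-0.4743  a^+=1.4281
step 7: x_pred=2.2361  r=0.0839  x^+=2.2895  v^+=0.9239  a^+=1.4563
step 8: x_pred=3.8707  r=-2.0707  x^+=2.5537  v^+=2.0184  a^+=0.7608

v_post = 2.0184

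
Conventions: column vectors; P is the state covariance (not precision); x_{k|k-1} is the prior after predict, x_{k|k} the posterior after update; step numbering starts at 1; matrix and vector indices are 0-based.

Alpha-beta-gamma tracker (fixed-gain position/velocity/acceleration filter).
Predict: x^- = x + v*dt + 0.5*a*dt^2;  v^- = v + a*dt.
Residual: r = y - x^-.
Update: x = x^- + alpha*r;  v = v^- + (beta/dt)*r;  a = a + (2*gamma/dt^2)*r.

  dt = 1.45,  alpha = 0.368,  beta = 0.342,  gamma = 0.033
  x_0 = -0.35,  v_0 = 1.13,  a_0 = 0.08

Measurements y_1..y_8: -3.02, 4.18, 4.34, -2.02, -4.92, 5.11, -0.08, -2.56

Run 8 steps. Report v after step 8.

step 1: x_pred=1.3726  r=-4.3926  x^+=-0.2439  v^+=0.2100  a^+=-0.0579
step 2: x_pred=-0.0003  r=4.1803  x^+=1.5380  v^+=1.1120  a^+=0.0733
step 3: x_pred=3.2275  r=1.1125  x^+=3.6369  v^+=1.4807  a^+=0.1083
step 4: x_pred=5.8978  r=-7.9178  x^+=2.9840  v^+=-0.2298  a^+=-0.1403
step 5: x_pred=2.5033  r=-7.4233  x^+=-0.2285  v^+=-2.1841  a^+=-0.3733
step 6: x_pred=-3.7879  r=8.8979  x^+=-0.5135  v^+=-0.6267  a^+=-0.0940
step 7: x_pred=-1.5211  r=1.4411  x^+=-0.9908  v^+=-0.4232  a^+=-0.0488
step 8: x_pred=-1.6556  r=-0.9044  x^+=-1.9884  v^+=-0.7072  a^+=-0.0772

v_post = -0.7072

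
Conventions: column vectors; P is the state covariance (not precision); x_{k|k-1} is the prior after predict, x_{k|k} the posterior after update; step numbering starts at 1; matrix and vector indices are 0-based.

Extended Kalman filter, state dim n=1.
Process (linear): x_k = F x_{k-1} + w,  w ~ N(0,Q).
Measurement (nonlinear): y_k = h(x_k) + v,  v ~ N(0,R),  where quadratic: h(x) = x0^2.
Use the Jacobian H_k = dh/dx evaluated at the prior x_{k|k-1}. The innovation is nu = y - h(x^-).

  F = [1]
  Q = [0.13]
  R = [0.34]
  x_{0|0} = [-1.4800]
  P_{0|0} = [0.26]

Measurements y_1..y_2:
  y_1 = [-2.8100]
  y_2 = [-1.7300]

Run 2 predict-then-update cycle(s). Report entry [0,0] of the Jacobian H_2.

step 1: x^-=[-1.4800]  P^-=[0.3900]  H_jac=[-2.9600]  S=[3.7570]  K=[-0.3073]  nu=[-5.0004]  x^+=[0.0564]  P^+=[0.0353]
step 2: x^-=[0.0564]  P^-=[0.1653]  H_jac=[0.1129]  S=[0.3421]  K=[0.0545]  nu=[-1.7332]  x^+=[-0.0381]  P^+=[0.1643]

H_jac[0,0] = 0.1129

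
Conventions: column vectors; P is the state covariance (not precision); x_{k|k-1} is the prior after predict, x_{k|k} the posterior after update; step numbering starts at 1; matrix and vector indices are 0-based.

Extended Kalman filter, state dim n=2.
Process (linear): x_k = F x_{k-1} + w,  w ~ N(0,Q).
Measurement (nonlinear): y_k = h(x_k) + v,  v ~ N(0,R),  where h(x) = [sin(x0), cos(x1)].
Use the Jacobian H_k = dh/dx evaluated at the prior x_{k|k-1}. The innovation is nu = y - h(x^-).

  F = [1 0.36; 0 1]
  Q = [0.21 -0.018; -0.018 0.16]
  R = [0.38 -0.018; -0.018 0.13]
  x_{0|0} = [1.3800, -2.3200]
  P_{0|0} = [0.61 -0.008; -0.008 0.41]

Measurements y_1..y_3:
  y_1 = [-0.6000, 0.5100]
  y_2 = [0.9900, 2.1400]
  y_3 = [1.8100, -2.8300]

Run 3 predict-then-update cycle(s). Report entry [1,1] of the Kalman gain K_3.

K[1,1] = -0.2607

step 1: x^-=[0.5448, -2.3200]  P^-=[0.8674 0.1216; 0.1216 0.5700]  H_jac=[0.8552 0.0000; 0.0000 0.7322]  S=[1.0144 0.0581; 0.0581 0.4356]  K=[0.7251 0.1076; 0.0480 0.9517]  nu=[-1.1182, 1.1911]  x^+=[-0.1379, -1.2401]  P^+=[0.3199 0.0013; 0.0013 0.1678]
step 2: x^-=[-0.5843, -1.2401]  P^-=[0.5526 0.0437; 0.0437 0.3278]  H_jac=[0.8341 0.0000; 0.0000 0.9458]  S=[0.7644 0.0165; 0.0165 0.4232]  K=[0.6013 0.0742; 0.0319 0.7313]  nu=[1.5416, 1.8153]  x^+=[0.4775, 0.1366]  P^+=[0.2724 -0.0012; -0.0012 0.0999]
step 3: x^-=[0.5267, 0.1366]  P^-=[0.4944 0.0167; 0.0167 0.2599]  H_jac=[0.8645 0.0000; 0.0000 -0.1362]  S=[0.7495 -0.0200; -0.0200 0.1348]  K=[0.5721 0.0678; 0.0123 -0.2607]  nu=[1.3073, -3.8207]  x^+=[1.0154, 1.1489]  P^+=[0.2501 0.0109; 0.0109 0.2505]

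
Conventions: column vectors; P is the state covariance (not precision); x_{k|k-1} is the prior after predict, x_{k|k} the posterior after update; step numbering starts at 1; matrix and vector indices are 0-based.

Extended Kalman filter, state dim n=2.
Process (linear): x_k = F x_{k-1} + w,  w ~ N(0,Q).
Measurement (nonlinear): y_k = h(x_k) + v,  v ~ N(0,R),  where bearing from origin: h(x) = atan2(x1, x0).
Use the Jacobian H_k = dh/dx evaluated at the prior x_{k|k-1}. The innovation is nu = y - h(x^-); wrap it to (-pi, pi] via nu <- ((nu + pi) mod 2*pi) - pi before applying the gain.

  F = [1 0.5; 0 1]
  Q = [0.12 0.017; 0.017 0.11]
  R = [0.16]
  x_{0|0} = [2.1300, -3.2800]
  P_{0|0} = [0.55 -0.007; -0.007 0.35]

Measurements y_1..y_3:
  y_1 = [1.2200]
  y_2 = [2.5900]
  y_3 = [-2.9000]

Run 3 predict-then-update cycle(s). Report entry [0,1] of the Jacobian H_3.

step 1: x^-=[0.4900, -3.2800]  P^-=[0.7505 0.1850; 0.1850 0.4600]  H_jac=[0.2982 0.0446]  S=[0.2326]  K=[0.9978; 0.3253]  nu=[2.6425]  x^+=[3.1266, -2.4203]  P^+=[0.5190 0.1095; 0.1095 0.4354]
step 2: x^-=[1.9165, -2.4203]  P^-=[0.8573 0.3442; 0.3442 0.5454]  H_jac=[0.2539 0.2011]  S=[0.2725]  K=[1.0530; 0.7232]  nu=[-2.7921]  x^+=[-1.0235, -4.4397]  P^+=[0.5552 0.1367; 0.1367 0.4029]
step 3: x^-=[-3.2434, -4.4397]  P^-=[0.9126 0.3551; 0.3551 0.5129]  H_jac=[0.1469 -0.1073]  S=[0.1744]  K=[0.5500; -0.0165]  nu=[-0.6983]  x^+=[-3.6274, -4.4282]  P^+=[0.8598 0.3567; 0.3567 0.5128]

H_jac[0,1] = -0.1073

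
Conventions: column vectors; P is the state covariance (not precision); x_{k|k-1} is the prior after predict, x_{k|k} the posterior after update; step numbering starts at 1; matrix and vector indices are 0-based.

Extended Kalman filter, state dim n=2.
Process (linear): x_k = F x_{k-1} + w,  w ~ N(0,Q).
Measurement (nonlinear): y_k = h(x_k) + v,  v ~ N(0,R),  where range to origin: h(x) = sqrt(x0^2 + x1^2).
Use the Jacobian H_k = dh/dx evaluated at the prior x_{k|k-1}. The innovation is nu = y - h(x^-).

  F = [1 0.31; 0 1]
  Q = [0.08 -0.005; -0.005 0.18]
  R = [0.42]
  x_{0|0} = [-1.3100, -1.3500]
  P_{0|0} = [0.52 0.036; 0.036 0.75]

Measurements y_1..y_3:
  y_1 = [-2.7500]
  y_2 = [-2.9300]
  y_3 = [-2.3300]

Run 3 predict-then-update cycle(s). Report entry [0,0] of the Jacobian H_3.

step 1: x^-=[-1.7285, -1.3500]  P^-=[0.6944 0.2635; 0.2635 0.9300]  H_jac=[-0.7881 -0.6155]  S=[1.4593]  K=[-0.4862; -0.5346]  nu=[-4.9432]  x^+=[0.6747, 1.2925]  P^+=[0.3495 -0.1158; -0.1158 0.5130]
step 2: x^-=[1.0754, 1.2925]  P^-=[0.4070 0.0383; 0.0383 0.6930]  H_jac=[0.6396 0.7687]  S=[1.0336]  K=[0.2803; 0.5391]  nu=[-4.6114]  x^+=[-0.2172, -1.1933]  P^+=[0.3258 -0.1179; -0.1179 0.3926]
step 3: x^-=[-0.5871, -1.1933]  P^-=[0.3704 -0.0012; -0.0012 0.5726]  H_jac=[-0.4415 -0.8973]  S=[0.9523]  K=[-0.1706; -0.5390]  nu=[-3.6599]  x^+=[0.0373, 0.7794]  P^+=[0.3427 -0.0888; -0.0888 0.2960]

H_jac[0,0] = -0.4415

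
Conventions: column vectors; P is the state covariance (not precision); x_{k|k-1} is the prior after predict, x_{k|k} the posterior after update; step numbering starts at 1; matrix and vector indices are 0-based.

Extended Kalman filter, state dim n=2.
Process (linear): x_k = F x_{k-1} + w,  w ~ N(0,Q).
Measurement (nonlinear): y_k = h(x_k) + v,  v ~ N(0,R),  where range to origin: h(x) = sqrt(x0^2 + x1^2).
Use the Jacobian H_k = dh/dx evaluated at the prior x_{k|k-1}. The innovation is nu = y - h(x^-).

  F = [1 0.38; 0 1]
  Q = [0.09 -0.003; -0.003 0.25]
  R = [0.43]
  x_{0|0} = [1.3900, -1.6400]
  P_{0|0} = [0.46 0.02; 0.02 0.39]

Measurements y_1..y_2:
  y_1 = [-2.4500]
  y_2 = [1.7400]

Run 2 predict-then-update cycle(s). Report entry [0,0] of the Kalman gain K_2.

step 1: x^-=[0.7668, -1.6400]  P^-=[0.6215 0.1652; 0.1652 0.6400]  H_jac=[0.4236 -0.9059]  S=[0.9399]  K=[0.1209; -0.5424]  nu=[-4.2604]  x^+=[0.2519, 0.6707]  P^+=[0.6078 0.2268; 0.2268 0.3635]
step 2: x^-=[0.5068, 0.6707]  P^-=[0.9227 0.3619; 0.3619 0.6135]  H_jac=[0.6028 0.7979]  S=[1.5040]  K=[0.5618; 0.4705]  nu=[0.8993]  x^+=[1.0120, 1.0939]  P^+=[0.4479 -0.0356; -0.0356 0.2805]

K[0,0] = 0.5618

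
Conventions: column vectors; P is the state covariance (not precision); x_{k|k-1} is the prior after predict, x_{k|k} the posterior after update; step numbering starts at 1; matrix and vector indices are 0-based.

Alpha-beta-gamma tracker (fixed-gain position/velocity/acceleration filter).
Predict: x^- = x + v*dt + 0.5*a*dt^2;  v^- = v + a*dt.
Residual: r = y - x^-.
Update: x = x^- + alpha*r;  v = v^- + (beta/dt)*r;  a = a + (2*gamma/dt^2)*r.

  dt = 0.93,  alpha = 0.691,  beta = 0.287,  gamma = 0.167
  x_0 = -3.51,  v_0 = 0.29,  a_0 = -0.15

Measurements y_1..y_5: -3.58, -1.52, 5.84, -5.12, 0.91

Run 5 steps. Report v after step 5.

step 1: x_pred=-3.3052  r=-0.2748  x^+=-3.4951  v^+=0.0657  a^+=-0.2561
step 2: x_pred=-3.5448  r=2.0248  x^+=-2.1456  v^+=0.4523  a^+=0.5258
step 3: x_pred=-1.4976  r=7.3376  x^+=3.5727  v^+=3.2057  a^+=3.3594
step 4: x_pred=8.0067  r=-13.1267  x^+=-1.0638  v^+=2.2790  a^+=-1.7098
step 5: x_pred=0.3162  r=0.5938  x^+=0.7265  v^+=0.8721  a^+=-1.4805

v_post = 0.8721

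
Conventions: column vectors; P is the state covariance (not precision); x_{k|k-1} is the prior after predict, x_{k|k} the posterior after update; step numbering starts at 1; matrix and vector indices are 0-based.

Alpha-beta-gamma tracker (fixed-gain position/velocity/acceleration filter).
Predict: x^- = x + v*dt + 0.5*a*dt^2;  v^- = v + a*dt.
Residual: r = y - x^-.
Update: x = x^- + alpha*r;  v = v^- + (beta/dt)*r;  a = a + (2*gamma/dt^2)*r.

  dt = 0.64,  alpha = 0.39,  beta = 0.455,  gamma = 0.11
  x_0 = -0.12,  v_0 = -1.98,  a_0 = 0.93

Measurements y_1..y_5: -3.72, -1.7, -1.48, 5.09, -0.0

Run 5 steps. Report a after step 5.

a_post = 2.5518

step 1: x_pred=-1.1967  r=-2.5233  x^+=-2.1808  v^+=-3.1787  a^+=-0.4253
step 2: x_pred=-4.3023  r=2.6023  x^+=-3.2874  v^+=-1.6008  a^+=0.9724
step 3: x_pred=-4.1127  r=2.6327  x^+=-3.0860  v^+=0.8933  a^+=2.3865
step 4: x_pred=-2.0255  r=7.1155  x^+=0.7495  v^+=7.4793  a^+=6.2083
step 5: x_pred=6.8078  r=-6.8078  x^+=4.1527  v^+=6.6128  a^+=2.5518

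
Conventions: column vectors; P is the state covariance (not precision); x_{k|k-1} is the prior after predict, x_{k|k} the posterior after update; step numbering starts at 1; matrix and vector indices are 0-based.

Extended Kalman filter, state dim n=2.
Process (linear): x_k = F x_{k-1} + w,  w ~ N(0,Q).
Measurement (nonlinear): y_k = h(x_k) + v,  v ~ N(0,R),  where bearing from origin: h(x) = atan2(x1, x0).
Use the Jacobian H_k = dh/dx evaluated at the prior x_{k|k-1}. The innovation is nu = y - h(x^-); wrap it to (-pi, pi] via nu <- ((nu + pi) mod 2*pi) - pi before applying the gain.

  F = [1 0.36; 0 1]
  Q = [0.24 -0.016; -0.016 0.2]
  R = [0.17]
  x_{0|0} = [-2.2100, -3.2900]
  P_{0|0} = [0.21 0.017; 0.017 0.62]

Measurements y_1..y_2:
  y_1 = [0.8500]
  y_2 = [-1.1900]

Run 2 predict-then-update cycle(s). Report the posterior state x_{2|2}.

x_post = [-4.9500, -2.9850]

step 1: x^-=[-3.3944, -3.2900]  P^-=[0.5426 0.2242; 0.2242 0.8200]  H_jac=[0.1472 -0.1519]  S=[0.1907]  K=[0.2404; -0.4802]  nu=[-3.0614]  x^+=[-4.1303, -1.8200]  P^+=[0.5316 0.2462; 0.2462 0.7760]
step 2: x^-=[-4.7855, -1.8200]  P^-=[1.0494 0.5096; 0.5096 0.9760]  H_jac=[0.0694 -0.1826]  S=[0.1947]  K=[-0.1036; -0.7336]  nu=[1.5882]  x^+=[-4.9500, -2.9850]  P^+=[1.0473 0.4948; 0.4948 0.8713]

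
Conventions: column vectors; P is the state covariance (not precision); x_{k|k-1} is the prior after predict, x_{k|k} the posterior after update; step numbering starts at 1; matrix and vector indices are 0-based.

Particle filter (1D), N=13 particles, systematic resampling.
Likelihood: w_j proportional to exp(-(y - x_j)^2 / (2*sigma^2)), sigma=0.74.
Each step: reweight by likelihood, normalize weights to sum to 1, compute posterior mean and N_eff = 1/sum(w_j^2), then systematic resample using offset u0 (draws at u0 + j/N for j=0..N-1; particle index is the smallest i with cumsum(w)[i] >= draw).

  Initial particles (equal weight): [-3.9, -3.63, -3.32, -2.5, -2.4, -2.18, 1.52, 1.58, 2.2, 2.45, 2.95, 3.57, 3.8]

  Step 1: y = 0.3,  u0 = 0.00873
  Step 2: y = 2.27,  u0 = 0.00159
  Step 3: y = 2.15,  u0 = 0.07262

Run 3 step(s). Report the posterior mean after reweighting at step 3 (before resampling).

step 1: w=[0.0000, 0.0000, 0.0000, 0.0014, 0.0024, 0.0067, 0.4757, 0.4148, 0.0686, 0.0272, 0.0030, 0.0001, 0.0000]  mean=1.5813  Neff=2.4761  idx=[5, 6, 6, 6, 6, 6, 6, 7, 7, 7, 7, 7, 8]
step 2: w=[0.0000, 0.0765, 0.0765, 0.0765, 0.0765, 0.0765, 0.0765, 0.0828, 0.0828, 0.0828, 0.0828, 0.0828, 0.1273]  mean=1.6314  Neff=11.6896  idx=[1, 2, 3, 4, 5, 6, 7, 7, 8, 9, 10, 11, 12]
step 3: w=[0.0722, 0.0722, 0.0722, 0.0722, 0.0722, 0.0722, 0.0772, 0.0772, 0.0772, 0.0772, 0.0772, 0.0772, 0.1036]  mean=1.6182  Neff=12.8593  idx=[1, 2, 3, 4, 5, 6, 7, 8, 9, 10, 11, 12, 12]

post_mean = 1.6182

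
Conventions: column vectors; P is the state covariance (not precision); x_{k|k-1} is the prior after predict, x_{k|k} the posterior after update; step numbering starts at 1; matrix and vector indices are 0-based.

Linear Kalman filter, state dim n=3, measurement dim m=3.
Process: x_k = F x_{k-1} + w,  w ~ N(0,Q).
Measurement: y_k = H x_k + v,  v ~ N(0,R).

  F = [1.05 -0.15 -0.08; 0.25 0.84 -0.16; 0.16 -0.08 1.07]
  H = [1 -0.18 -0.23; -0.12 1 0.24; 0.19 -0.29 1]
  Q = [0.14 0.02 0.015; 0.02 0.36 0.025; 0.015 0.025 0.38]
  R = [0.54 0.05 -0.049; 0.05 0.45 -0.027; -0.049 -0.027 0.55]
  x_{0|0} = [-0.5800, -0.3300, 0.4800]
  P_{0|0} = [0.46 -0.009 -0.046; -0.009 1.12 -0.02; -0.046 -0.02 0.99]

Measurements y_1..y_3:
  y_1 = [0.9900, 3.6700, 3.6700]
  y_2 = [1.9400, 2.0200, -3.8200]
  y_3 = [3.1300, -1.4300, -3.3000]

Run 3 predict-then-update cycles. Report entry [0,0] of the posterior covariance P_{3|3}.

P_post[0,0] = 0.2360

step 1: x^-=[-0.5979, -0.4990, 0.4472]  P^-=[0.6888 0.0142 -0.0261; 0.0142 1.2096 -0.2317; -0.0261 -0.2317 1.5203]  S=[1.3361 -0.2635 -0.2079; -0.2635 1.6440 -0.2391; -0.2079 -0.2391 2.3198]  K=[0.5444 0.0561 0.0980; -0.0079 0.6733 -0.1813; -0.1101 0.1655 0.6894]  nu=[1.6009, 3.9899, 3.1917]  x^+=[0.8100, 1.5963, 3.1316]  P^+=[0.3063 0.0882 -0.0069; 0.0882 0.3275 -0.0393; -0.0069 -0.0393 0.3700]
step 2: x^-=[0.3605, 1.0423, 3.3527]  P^-=[0.4598 0.1414 0.0276; 0.1414 0.6679 -0.0755; 0.0276 -0.0755 0.8157]  S=[0.9948 0.0020 -0.1253; 0.0020 1.0997 -0.0759; -0.1253 -0.0759 1.4771]  K=[0.4417 0.0899 0.0921; 0.0208 0.5662 -0.1332; -0.0755 0.1460 0.5717]  nu=[2.5382, 0.2163, -6.9389]  x^+=[0.8618, 2.1417, -0.7741]  P^+=[0.2556 0.0898 0.0041; 0.0898 0.2765 -0.0264; 0.0041 -0.0264 0.3057]
step 3: x^-=[0.6455, 2.1383, -0.8618]  P^-=[0.4004 0.1323 0.0340; 0.1323 0.6234 -0.0485; 0.0340 -0.0485 0.7420]  S=[0.9325 0.0063 -0.1159; 0.0063 1.0649 -0.0568; -0.1159 -0.0568 1.3853]  K=[0.4059 0.0892 0.0894; 0.0144 0.5529 -0.1235; -0.0697 0.1476 0.5506]  nu=[2.6712, -3.2840, -1.9408]  x^+=[1.2635, 0.6009, -2.6013]  P^+=[0.2360 0.0848 0.0066; 0.0848 0.2683 -0.0219; 0.0066 -0.0219 0.2947]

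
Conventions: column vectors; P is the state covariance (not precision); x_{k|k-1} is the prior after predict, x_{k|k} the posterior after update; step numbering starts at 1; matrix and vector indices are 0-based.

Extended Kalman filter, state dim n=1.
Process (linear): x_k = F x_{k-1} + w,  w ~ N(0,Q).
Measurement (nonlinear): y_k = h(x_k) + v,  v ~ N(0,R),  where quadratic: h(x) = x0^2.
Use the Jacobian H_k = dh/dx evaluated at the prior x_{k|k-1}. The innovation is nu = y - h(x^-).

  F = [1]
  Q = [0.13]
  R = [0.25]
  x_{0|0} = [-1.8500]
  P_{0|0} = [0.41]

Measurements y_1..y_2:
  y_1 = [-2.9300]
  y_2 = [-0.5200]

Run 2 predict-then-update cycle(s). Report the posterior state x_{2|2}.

step 1: x^-=[-1.8500]  P^-=[0.5400]  H_jac=[-3.7000]  S=[7.6426]  K=[-0.2614]  nu=[-6.3525]  x^+=[-0.1893]  P^+=[0.0177]
step 2: x^-=[-0.1893]  P^-=[0.1477]  H_jac=[-0.3785]  S=[0.2712]  K=[-0.2061]  nu=[-0.5558]  x^+=[-0.0747]  P^+=[0.1361]

x_post = [-0.0747]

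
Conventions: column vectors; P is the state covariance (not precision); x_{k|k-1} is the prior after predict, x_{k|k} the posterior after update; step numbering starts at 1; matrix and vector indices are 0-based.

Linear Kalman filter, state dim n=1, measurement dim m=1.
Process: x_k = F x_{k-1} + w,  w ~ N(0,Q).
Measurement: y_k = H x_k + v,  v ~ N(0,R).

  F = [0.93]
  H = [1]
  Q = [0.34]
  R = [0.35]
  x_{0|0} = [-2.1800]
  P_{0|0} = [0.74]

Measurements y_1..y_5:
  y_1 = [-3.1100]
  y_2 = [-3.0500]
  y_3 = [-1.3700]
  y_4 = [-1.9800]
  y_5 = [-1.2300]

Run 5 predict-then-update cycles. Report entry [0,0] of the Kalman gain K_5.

K[0,0] = 0.5983

step 1: x^-=[-2.0274]  P^-=[0.9800]  S=[1.3300]  K=[0.7368]  nu=[-1.0826]  x^+=[-2.8251]  P^+=[0.2579]
step 2: x^-=[-2.6274]  P^-=[0.5631]  S=[0.9131]  K=[0.6167]  nu=[-0.4226]  x^+=[-2.8880]  P^+=[0.2158]
step 3: x^-=[-2.6858]  P^-=[0.5267]  S=[0.8767]  K=[0.6008]  nu=[1.3158]  x^+=[-1.8953]  P^+=[0.2103]
step 4: x^-=[-1.7627]  P^-=[0.5219]  S=[0.8719]  K=[0.5986]  nu=[-0.2173]  x^+=[-1.8927]  P^+=[0.2095]
step 5: x^-=[-1.7603]  P^-=[0.5212]  S=[0.8712]  K=[0.5983]  nu=[0.5303]  x^+=[-1.4430]  P^+=[0.2094]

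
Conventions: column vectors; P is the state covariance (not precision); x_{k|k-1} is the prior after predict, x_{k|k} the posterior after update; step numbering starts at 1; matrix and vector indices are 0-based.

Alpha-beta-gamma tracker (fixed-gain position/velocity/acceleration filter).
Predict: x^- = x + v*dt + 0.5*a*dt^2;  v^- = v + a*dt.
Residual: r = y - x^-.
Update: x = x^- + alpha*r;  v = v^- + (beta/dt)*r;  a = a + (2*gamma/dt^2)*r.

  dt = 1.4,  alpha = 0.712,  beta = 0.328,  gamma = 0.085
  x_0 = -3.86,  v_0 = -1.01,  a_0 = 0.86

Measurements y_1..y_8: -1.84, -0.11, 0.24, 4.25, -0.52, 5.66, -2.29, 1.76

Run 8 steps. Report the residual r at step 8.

resid = 4.0084

step 1: x_pred=-4.4312  r=2.5912  x^+=-2.5863  v^+=0.8011  a^+=1.0847
step 2: x_pred=-0.4017  r=0.2917  x^+=-0.1940  v^+=2.3881  a^+=1.1100
step 3: x_pred=4.2371  r=-3.9971  x^+=1.3912  v^+=3.0057  a^+=0.7634
step 4: x_pred=6.3472  r=-2.0972  x^+=4.8540  v^+=3.5830  a^+=0.5815
step 5: x_pred=10.4401  r=-10.9601  x^+=2.6365  v^+=1.8293  a^+=-0.3692
step 6: x_pred=4.8357  r=0.8243  x^+=5.4226  v^+=1.5056  a^+=-0.2977
step 7: x_pred=7.2387  r=-9.5287  x^+=0.4543  v^+=-1.1436  a^+=-1.1241
step 8: x_pred=-2.2484  r=4.0084  x^+=0.6056  v^+=-1.7783  a^+=-0.7765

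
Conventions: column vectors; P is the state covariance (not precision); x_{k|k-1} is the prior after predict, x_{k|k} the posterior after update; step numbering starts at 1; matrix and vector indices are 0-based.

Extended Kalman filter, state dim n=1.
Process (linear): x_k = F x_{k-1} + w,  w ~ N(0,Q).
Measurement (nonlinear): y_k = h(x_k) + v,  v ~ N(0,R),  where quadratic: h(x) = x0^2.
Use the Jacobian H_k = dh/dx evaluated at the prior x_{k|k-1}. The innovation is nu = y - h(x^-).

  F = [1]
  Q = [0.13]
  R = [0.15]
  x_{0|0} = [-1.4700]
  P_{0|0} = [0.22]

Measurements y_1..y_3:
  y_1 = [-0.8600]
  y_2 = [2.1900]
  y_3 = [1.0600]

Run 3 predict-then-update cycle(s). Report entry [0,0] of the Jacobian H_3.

step 1: x^-=[-1.4700]  P^-=[0.3500]  H_jac=[-2.9400]  S=[3.1753]  K=[-0.3241]  nu=[-3.0209]  x^+=[-0.4910]  P^+=[0.0165]
step 2: x^-=[-0.4910]  P^-=[0.1465]  H_jac=[-0.9820]  S=[0.2913]  K=[-0.4940]  nu=[1.9489]  x^+=[-1.4537]  P^+=[0.0755]
step 3: x^-=[-1.4537]  P^-=[0.2055]  H_jac=[-2.9074]  S=[1.8867]  K=[-0.3166]  nu=[-1.0533]  x^+=[-1.1202]  P^+=[0.0163]

H_jac[0,0] = -2.9074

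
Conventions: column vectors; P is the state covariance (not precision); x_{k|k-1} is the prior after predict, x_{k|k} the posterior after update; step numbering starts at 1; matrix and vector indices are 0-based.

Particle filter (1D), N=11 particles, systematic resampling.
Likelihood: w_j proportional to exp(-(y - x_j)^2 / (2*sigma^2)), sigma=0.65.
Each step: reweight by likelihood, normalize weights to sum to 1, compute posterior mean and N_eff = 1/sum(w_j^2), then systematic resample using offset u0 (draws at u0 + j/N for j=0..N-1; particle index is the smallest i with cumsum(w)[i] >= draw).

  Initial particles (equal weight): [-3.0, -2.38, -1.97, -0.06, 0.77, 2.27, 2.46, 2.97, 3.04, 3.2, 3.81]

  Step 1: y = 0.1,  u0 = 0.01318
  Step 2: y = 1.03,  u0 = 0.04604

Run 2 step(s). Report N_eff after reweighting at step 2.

N_eff = 7.6386

step 1: w=[0.0000, 0.0004, 0.0040, 0.6178, 0.3744, 0.0024, 0.0009, 0.0000, 0.0000, 0.0000, 0.0000]  mean=0.2501  Neff=1.9161  idx=[3, 3, 3, 3, 3, 3, 3, 4, 4, 4, 4]
step 2: w=[0.0453, 0.0453, 0.0453, 0.0453, 0.0453, 0.0453, 0.0453, 0.1707, 0.1707, 0.1707, 0.1707]  mean=0.5067  Neff=7.6386  idx=[1, 3, 5, 7, 7, 8, 8, 9, 9, 10, 10]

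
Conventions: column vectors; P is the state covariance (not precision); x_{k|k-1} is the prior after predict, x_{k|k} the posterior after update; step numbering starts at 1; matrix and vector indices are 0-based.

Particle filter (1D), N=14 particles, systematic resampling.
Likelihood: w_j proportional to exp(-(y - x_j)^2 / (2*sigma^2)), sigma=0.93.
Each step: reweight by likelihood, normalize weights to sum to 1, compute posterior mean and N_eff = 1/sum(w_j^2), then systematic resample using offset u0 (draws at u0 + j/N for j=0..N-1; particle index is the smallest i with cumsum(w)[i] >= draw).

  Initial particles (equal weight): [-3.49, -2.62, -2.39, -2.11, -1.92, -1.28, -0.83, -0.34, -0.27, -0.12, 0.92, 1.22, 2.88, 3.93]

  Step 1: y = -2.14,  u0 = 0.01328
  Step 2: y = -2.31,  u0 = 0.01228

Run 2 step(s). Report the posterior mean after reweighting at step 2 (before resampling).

step 1: w=[0.0626, 0.1571, 0.1732, 0.1794, 0.1746, 0.1171, 0.0666, 0.0276, 0.0238, 0.0170, 0.0008, 0.0003, 0.0000, 0.0000]  mean=-1.9798  Neff=7.0904  idx=[0, 1, 1, 2, 2, 2, 3, 3, 4, 4, 4, 5, 6, 7]
step 2: w=[0.0408, 0.0863, 0.0863, 0.0909, 0.0909, 0.0909, 0.0892, 0.0892, 0.0836, 0.0836, 0.0836, 0.0494, 0.0257, 0.0097]  mean=-2.1920  Neff=12.2841  idx=[0, 1, 2, 3, 3, 4, 5, 6, 7, 7, 8, 9, 10, 11]

post_mean = -2.1920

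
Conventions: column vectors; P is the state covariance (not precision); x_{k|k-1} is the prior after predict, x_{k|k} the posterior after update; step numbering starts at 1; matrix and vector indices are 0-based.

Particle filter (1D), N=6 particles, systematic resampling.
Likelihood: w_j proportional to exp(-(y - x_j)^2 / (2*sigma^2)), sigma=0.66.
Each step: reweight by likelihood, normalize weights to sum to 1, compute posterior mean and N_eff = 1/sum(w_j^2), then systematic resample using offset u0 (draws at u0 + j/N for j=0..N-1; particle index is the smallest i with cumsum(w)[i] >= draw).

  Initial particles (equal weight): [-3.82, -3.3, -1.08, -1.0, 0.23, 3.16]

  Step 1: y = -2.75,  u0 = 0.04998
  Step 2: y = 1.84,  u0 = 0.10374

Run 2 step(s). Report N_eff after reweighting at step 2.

N_eff = 4.0063

step 1: w=[0.2569, 0.6757, 0.0389, 0.0284, 0.0000, 0.0000]  mean=-3.2816  Neff=1.9052  idx=[0, 0, 1, 1, 1, 1]
step 2: w=[0.0004, 0.0004, 0.2498, 0.2498, 0.2498, 0.2498]  mean=-3.3004  Neff=4.0063  idx=[2, 3, 3, 4, 5, 5]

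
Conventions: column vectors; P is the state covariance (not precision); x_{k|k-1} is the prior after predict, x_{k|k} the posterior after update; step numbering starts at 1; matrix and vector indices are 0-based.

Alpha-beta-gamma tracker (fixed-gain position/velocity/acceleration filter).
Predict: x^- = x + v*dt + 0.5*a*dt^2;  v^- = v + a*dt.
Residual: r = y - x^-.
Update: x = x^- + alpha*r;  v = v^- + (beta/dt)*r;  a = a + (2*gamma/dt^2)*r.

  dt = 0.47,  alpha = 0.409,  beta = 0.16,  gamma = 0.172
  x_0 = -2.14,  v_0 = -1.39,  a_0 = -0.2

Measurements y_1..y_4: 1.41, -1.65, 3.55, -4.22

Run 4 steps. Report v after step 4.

v_post = 6.3832

step 1: x_pred=-2.8154  r=4.2254  x^+=-1.0872  v^+=-0.0456  a^+=6.3801
step 2: x_pred=-0.4039  r=-1.2461  x^+=-0.9136  v^+=2.5289  a^+=4.4396
step 3: x_pred=0.7653  r=2.7847  x^+=1.9043  v^+=5.5635  a^+=8.7761
step 4: x_pred=5.4884  r=-9.7084  x^+=1.5177  v^+=6.3832  a^+=-6.3425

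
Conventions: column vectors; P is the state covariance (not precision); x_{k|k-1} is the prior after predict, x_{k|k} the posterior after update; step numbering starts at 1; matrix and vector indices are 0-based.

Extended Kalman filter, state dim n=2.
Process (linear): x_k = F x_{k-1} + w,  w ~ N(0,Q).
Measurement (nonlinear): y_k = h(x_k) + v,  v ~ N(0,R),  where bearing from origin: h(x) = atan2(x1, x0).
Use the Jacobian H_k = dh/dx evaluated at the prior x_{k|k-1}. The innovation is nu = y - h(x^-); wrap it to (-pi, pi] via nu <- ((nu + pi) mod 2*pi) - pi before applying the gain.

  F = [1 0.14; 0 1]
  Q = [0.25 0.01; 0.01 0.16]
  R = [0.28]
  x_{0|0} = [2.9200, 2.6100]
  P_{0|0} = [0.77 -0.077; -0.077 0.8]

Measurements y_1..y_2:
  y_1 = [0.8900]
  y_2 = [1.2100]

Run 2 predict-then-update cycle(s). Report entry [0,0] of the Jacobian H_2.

H_jac[0,0] = -0.1349

step 1: x^-=[3.2854, 2.6100]  P^-=[1.0141 0.0450; 0.0450 0.9600]  H_jac=[-0.1482 0.1866]  S=[0.3332]  K=[-0.4260; 0.5176]  nu=[0.2187]  x^+=[3.1923, 2.7232]  P^+=[0.9537 0.1185; 0.1185 0.8707]
step 2: x^-=[3.5735, 2.7232]  P^-=[1.2539 0.2504; 0.2504 1.0307]  H_jac=[-0.1349 0.1770]  S=[0.3232]  K=[-0.3863; 0.4601]  nu=[0.5588]  x^+=[3.3576, 2.9803]  P^+=[1.2057 0.3078; 0.3078 0.9623]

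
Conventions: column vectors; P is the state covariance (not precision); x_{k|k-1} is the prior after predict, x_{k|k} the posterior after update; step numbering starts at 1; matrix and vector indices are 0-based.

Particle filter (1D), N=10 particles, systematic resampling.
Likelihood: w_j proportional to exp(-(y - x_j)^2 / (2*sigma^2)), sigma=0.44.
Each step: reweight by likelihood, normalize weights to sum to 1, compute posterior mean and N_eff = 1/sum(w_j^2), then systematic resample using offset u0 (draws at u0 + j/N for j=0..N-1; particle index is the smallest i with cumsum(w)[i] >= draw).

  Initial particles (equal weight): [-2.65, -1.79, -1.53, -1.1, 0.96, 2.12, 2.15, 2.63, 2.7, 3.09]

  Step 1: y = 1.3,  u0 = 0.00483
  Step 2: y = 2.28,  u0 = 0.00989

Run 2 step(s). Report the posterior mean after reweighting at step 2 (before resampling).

step 1: w=[0.0000, 0.0000, 0.0000, 0.0000, 0.6808, 0.1616, 0.1420, 0.0095, 0.0058, 0.0002]  mean=1.3430  Neff=1.9611  idx=[4, 4, 4, 4, 4, 4, 4, 5, 5, 6]
step 2: w=[0.0038, 0.0038, 0.0038, 0.0038, 0.0038, 0.0038, 0.0038, 0.3220, 0.3220, 0.3293]  mean=2.0988  Neff=3.1658  idx=[2, 7, 7, 7, 8, 8, 8, 9, 9, 9]

post_mean = 2.0988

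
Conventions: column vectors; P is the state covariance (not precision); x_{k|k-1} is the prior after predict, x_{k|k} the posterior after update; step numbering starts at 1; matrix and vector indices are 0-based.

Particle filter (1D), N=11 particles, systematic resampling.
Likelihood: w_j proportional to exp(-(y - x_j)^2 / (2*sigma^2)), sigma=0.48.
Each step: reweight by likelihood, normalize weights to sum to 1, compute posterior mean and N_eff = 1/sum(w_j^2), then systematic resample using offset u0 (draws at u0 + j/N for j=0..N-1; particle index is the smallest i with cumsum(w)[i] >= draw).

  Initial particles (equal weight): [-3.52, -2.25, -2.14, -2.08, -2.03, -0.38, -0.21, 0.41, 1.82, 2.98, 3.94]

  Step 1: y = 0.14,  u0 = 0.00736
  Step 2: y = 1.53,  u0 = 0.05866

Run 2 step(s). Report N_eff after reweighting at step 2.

step 1: w=[0.0000, 0.0000, 0.0000, 0.0000, 0.0000, 0.2553, 0.3519, 0.3918, 0.0010, 0.0000, 0.0000]  mean=-0.0085  Neff=2.9197  idx=[5, 5, 5, 6, 6, 6, 6, 7, 7, 7, 7]
step 2: w=[0.0014, 0.0014, 0.0014, 0.0052, 0.0052, 0.0052, 0.0052, 0.2438, 0.2438, 0.2438, 0.2438]  mean=0.3939  Neff=4.2044  idx=[7, 7, 7, 8, 8, 9, 9, 9, 10, 10, 10]

N_eff = 4.2044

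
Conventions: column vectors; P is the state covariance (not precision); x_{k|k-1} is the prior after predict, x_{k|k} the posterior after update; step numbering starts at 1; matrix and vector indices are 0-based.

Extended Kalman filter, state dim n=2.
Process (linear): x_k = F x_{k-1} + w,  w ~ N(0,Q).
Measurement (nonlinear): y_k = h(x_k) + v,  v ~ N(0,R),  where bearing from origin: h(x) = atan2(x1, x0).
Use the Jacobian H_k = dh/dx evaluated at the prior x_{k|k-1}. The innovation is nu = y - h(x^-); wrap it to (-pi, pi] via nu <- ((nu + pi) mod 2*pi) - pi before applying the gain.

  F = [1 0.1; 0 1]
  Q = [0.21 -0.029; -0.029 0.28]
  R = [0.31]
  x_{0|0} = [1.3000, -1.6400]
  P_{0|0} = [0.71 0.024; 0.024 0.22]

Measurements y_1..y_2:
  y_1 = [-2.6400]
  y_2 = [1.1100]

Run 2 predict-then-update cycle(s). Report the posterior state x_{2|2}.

x_post = [1.8794, -2.6508]

step 1: x^-=[1.1360, -1.6400]  P^-=[0.9270 0.0170; 0.0170 0.5000]  H_jac=[0.4121 0.2854]  S=[0.5121]  K=[0.7553; 0.2923]  nu=[-1.6750]  x^+=[-0.1292, -2.1297]  P^+=[0.6348 -0.0961; -0.0961 0.4562]
step 2: x^-=[-0.3422, -2.1297]  P^-=[0.8302 -0.0795; -0.0795 0.7362]  H_jac=[0.4577 -0.0735]  S=[0.4933]  K=[0.7822; -0.1835]  nu=[2.8401]  x^+=[1.8794, -2.6508]  P^+=[0.5284 -0.0087; -0.0087 0.7196]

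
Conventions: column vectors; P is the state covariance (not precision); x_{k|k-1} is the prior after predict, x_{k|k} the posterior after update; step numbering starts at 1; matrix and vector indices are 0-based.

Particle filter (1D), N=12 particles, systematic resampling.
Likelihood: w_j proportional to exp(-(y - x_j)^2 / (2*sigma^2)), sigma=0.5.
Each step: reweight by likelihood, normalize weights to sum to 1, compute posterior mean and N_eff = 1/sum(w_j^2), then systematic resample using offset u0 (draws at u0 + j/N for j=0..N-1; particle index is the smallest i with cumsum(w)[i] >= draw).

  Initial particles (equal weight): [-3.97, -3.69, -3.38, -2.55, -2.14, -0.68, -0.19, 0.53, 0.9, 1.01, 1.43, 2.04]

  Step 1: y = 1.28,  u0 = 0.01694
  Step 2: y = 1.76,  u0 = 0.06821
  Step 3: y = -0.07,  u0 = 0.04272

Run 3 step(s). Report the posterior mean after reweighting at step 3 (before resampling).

step 1: w=[0.0000, 0.0000, 0.0000, 0.0000, 0.0000, 0.0001, 0.0041, 0.1007, 0.2325, 0.2682, 0.2966, 0.0977]  mean=1.1561  Neff=4.2797  idx=[7, 7, 8, 8, 9, 9, 9, 9, 10, 10, 10, 11]
step 2: w=[0.0095, 0.0095, 0.0445, 0.0445, 0.0634, 0.0634, 0.0634, 0.0634, 0.1571, 0.1571, 0.1571, 0.1670]  mean=1.3611  Neff=8.1849  idx=[3, 4, 6, 7, 8, 8, 9, 9, 10, 10, 11, 11]
step 3: w=[0.2985, 0.1901, 0.1901, 0.1901, 0.0218, 0.0218, 0.0218, 0.0218, 0.0218, 0.0218, 0.0003, 0.0003]  mean=1.0326  Neff=4.9906  idx=[0, 0, 0, 0, 1, 1, 2, 2, 3, 3, 4, 8]

post_mean = 1.0326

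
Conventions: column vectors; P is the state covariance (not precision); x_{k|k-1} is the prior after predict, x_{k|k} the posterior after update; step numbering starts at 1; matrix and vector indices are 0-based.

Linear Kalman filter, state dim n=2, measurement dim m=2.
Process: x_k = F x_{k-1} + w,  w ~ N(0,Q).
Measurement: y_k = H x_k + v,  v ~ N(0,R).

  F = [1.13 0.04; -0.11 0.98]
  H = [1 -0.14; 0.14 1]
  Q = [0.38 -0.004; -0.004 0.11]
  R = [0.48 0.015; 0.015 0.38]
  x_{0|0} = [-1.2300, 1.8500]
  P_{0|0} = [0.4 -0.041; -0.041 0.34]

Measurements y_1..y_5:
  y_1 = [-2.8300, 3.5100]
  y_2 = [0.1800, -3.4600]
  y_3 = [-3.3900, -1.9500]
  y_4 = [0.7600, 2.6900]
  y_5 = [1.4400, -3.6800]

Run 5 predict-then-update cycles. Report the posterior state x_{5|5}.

step 1: x^-=[-1.3159, 1.9483]  P^-=[0.8876 -0.0856; -0.0856 0.4502]  S=[1.4004 -0.0077; -0.0077 0.8236]  K=[0.6427 0.0529; -0.1032 0.5311]  nu=[-1.2413, 1.7459]  x^+=[-2.0213, 3.0037]  P^+=[0.3074 -0.0133; -0.0133 0.2021]
step 2: x^-=[-2.1639, 3.1660]  P^-=[0.7717 -0.0489; -0.0489 0.3107]  S=[1.2715 0.0316; 0.0316 0.6921]  K=[0.6109 0.0575; -0.0837 0.4428]  nu=[2.7871, -6.3230]  x^+=[-0.8251, 0.1327]  P^+=[0.2927 -0.0100; -0.0100 0.1684]
step 3: x^-=[-0.9270, 0.2208]  P^-=[0.7531 -0.0448; -0.0448 0.2774]  S=[1.2511 0.0377; 0.0377 0.6597]  K=[0.6052 0.0574; -0.0793 0.4156]  nu=[-2.4321, -2.0410]  x^+=[-2.5161, -0.4345]  P^+=[0.2900 -0.0097; -0.0097 0.1581]
step 4: x^-=[-2.8606, -0.1490]  P^-=[0.7497 -0.0446; -0.0446 0.2674]  S=[1.2474 0.0388; 0.0388 0.6497]  K=[0.6042 0.0568; -0.0784 0.4067]  nu=[3.5997, 3.2395]  x^+=[-0.5014, 0.8864]  P^+=[0.2895 -0.0099; -0.0099 0.1548]
step 5: x^-=[-0.5311, 0.9238]  P^-=[0.7490 -0.0448; -0.0448 0.2643]  S=[1.2467 0.0389; 0.0389 0.6464]  K=[0.6040 0.0565; -0.0782 0.4038]  nu=[2.1004, -4.5295]  x^+=[0.4816, -1.0697]  P^+=[0.2894 -0.0100; -0.0100 0.1537]

x_post = [0.4816, -1.0697]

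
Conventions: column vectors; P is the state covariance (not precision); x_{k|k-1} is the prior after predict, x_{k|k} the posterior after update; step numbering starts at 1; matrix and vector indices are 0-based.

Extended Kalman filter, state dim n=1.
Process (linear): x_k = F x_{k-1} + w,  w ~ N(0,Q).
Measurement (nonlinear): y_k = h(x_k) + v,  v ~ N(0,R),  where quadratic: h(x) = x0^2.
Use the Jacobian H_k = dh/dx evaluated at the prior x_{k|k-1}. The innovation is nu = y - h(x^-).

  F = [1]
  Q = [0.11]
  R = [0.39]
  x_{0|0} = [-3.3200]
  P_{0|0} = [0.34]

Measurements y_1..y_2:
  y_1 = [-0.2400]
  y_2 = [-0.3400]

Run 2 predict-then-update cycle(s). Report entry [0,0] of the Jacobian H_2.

step 1: x^-=[-3.3200]  P^-=[0.4500]  H_jac=[-6.6400]  S=[20.2303]  K=[-0.1477]  nu=[-11.2624]  x^+=[-1.6566]  P^+=[0.0087]
step 2: x^-=[-1.6566]  P^-=[0.1187]  H_jac=[-3.3131]  S=[1.6927]  K=[-0.2323]  nu=[-3.0842]  x^+=[-0.9401]  P^+=[0.0273]

H_jac[0,0] = -3.3131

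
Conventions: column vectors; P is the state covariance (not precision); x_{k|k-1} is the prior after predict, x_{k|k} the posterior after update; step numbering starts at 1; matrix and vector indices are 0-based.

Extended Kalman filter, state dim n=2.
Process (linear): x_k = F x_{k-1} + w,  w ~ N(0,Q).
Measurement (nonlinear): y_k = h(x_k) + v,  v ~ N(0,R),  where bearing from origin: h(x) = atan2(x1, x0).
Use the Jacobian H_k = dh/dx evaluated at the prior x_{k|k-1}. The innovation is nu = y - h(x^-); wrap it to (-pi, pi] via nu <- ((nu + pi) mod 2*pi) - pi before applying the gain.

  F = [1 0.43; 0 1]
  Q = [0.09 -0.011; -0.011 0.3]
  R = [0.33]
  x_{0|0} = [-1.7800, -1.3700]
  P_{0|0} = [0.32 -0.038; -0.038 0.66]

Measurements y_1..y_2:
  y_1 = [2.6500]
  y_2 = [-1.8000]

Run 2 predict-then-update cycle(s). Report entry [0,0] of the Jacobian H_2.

step 1: x^-=[-2.3691, -1.3700]  P^-=[0.4994 0.2348; 0.2348 0.9600]  H_jac=[0.1829 -0.3163]  S=[0.4156]  K=[0.0411; -0.6273]  nu=[-1.0159]  x^+=[-2.4108, -0.7327]  P^+=[0.4987 0.2455; 0.2455 0.7964]
step 2: x^-=[-2.7259, -0.7327]  P^-=[0.9471 0.5770; 0.5770 1.0964]  H_jac=[0.0920 -0.3421]  S=[0.4300]  K=[-0.2565; -0.7489]  nu=[1.0790]  x^+=[-3.0027, -1.5408]  P^+=[0.9188 0.4944; 0.4944 0.8552]

H_jac[0,0] = 0.0920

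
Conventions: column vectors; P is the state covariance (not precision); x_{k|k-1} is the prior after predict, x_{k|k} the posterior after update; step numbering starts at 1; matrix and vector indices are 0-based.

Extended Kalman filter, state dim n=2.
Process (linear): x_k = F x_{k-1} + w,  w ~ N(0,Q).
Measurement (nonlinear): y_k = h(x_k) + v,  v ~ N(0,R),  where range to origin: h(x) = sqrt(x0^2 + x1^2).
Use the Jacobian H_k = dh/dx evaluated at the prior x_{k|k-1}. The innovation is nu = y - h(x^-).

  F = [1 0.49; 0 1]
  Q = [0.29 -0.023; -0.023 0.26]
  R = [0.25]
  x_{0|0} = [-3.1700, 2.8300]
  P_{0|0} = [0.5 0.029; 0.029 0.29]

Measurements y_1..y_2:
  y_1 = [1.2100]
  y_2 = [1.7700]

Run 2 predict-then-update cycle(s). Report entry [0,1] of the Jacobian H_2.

step 1: x^-=[-1.7833, 2.8300]  P^-=[0.8880 0.1481; 0.1481 0.5500]  H_jac=[-0.5331 0.8460]  S=[0.7625]  K=[-0.4566; 0.5067]  nu=[-2.1350]  x^+=[-0.8085, 1.7481]  P^+=[0.7291 0.3245; 0.3245 0.3542]
step 2: x^-=[0.0481, 1.7481]  P^-=[1.4222 0.4751; 0.4751 0.6142]  H_jac=[0.0275 0.9996]  S=[0.8910]  K=[0.5769; 0.7038]  nu=[0.0212]  x^+=[0.0603, 1.7631]  P^+=[1.1256 0.1133; 0.1133 0.1729]

H_jac[0,1] = 0.9996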